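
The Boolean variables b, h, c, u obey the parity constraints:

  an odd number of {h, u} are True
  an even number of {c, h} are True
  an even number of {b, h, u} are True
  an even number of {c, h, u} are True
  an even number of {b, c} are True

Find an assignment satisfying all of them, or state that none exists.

b = True, h = True, c = True, u = False

{h, u}: 1 true → odd ✓
{c, h}: 2 true → even ✓
{b, h, u}: 2 true → even ✓
{c, h, u}: 2 true → even ✓
{b, c}: 2 true → even ✓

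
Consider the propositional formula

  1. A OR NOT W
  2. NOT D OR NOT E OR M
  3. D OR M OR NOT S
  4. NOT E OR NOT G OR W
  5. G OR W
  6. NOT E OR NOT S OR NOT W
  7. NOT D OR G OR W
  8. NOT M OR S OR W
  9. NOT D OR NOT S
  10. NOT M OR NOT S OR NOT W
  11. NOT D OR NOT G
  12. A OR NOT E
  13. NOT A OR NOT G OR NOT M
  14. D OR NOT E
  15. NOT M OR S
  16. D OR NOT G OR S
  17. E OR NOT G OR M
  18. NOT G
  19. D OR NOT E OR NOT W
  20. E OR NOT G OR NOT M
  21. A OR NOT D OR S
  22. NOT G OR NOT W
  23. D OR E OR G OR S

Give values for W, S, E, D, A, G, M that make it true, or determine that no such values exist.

W = True, S = False, E = False, D = True, A = True, G = False, M = False

Unit clause (NOT G) forces G = False.
In (G OR W) only W is left, so W = True.
In (A OR NOT W) only A is left, so A = True.
Try S = True:
  (NOT E OR NOT S OR NOT W) forces E = False.
  (NOT D OR NOT S) forces D = False.
  (D OR M OR NOT S) forces M = True.
  clause (NOT M OR NOT S OR NOT W) is falsified — backtrack.
So S = False.
  then (NOT M OR S) forces M = False.
Try E = True:
  (NOT D OR NOT E OR M) forces D = False.
  clause (D OR NOT E) is falsified — backtrack.
So E = False.
  then (D OR E OR G OR S) forces D = True.
All clauses satisfied.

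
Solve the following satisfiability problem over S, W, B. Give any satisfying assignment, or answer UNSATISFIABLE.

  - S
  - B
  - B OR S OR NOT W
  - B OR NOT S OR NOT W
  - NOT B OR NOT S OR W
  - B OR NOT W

S: True, W: True, B: True

Unit clause (S) forces S = True.
Unit clause (B) forces B = True.
In (NOT B OR NOT S OR W) only W is left, so W = True.
Check each clause:
  (S): S holds.
  (B): B holds.
  (B OR S OR NOT W): B holds.
  (B OR NOT S OR NOT W): B holds.
  (NOT B OR NOT S OR W): W holds.
  (B OR NOT W): B holds.
All clauses satisfied.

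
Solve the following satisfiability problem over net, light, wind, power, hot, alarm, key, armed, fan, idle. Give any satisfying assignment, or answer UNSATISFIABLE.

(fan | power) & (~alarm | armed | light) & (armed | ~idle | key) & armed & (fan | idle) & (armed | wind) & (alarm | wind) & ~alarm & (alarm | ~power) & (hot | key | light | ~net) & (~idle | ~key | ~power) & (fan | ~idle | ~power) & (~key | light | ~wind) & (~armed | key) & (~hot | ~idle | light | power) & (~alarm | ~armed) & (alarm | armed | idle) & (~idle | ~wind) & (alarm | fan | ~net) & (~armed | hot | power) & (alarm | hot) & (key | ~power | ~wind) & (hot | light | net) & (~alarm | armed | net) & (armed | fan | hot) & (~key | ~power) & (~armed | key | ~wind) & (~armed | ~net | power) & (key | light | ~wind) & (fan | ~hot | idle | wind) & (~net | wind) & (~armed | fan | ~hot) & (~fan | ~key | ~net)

Unit clause (armed) forces armed = True.
Unit clause (~alarm) forces alarm = False.
In (alarm | ~power) only ~power is left, so power = False.
In (~armed | key) only key is left, so key = True.
In (~armed | hot | power) only hot is left, so hot = True.
In (~armed | ~net | power) only ~net is left, so net = False.
In (~armed | fan | ~hot) only fan is left, so fan = True.
In (alarm | wind) only wind is left, so wind = True.
In (~key | light | ~wind) only light is left, so light = True.
In (~idle | ~wind) only ~idle is left, so idle = False.
All clauses satisfied.

net=F, light=T, wind=T, power=F, hot=T, alarm=F, key=T, armed=T, fan=T, idle=F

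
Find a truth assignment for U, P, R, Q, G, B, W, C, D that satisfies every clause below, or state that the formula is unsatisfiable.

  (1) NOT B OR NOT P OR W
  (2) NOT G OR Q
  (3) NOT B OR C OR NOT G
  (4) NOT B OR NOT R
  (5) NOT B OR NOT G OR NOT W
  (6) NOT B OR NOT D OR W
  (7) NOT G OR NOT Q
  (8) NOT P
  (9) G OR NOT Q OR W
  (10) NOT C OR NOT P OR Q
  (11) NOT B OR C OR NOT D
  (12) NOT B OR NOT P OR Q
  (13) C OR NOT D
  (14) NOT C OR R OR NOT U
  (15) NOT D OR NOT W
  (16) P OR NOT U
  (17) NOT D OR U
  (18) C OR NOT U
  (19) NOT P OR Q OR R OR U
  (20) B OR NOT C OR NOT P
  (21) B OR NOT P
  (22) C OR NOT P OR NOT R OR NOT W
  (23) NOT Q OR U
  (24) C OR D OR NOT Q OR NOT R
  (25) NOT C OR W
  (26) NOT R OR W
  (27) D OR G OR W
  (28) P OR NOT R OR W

U = False; P = False; R = True; Q = False; G = False; B = False; W = True; C = False; D = False

Unit clause (NOT P) forces P = False.
In (P OR NOT U) only NOT U is left, so U = False.
In (NOT D OR U) only NOT D is left, so D = False.
In (NOT Q OR U) only NOT Q is left, so Q = False.
In (NOT G OR Q) only NOT G is left, so G = False.
In (D OR G OR W) only W is left, so W = True.
Set R = True.
  then (NOT B OR NOT R) forces B = False.
Set C = False.
All clauses satisfied.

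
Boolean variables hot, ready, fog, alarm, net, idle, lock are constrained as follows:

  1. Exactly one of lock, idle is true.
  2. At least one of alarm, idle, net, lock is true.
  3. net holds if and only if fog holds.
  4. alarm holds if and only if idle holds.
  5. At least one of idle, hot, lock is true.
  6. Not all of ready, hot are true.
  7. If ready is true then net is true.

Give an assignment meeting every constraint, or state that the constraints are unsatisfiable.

hot = True, ready = False, fog = True, alarm = False, net = True, idle = False, lock = True

  (1) {lock, idle}: 1 true — exactly one ✓
  (2) {alarm, idle, net, lock}: 2 true — at least one ✓
  (3) net=T, fog=T — same ✓
  (4) alarm=F, idle=F — same ✓
  (5) {idle, hot, lock}: 2 true — at least one ✓
  (6) {ready, hot}: 1/2 true — not all ✓
  (7) ready=F ⇒ net: vacuous ✓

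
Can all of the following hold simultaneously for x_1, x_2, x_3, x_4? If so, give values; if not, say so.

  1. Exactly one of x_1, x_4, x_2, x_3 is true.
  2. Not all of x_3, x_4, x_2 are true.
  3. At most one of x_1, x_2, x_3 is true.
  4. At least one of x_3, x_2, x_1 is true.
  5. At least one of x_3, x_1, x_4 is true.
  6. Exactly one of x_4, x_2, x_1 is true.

x_1 = True, x_2 = False, x_3 = False, x_4 = False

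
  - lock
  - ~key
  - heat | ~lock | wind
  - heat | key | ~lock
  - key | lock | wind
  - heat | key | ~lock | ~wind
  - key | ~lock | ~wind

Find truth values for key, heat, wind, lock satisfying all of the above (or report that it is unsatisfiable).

key=F, heat=T, wind=F, lock=T

Unit clause (lock) forces lock = True.
Unit clause (~key) forces key = False.
In (heat | key | ~lock) only heat is left, so heat = True.
In (key | ~lock | ~wind) only ~wind is left, so wind = False.
Check each clause:
  (lock): lock holds.
  (~key): ~key holds.
  (heat | ~lock | wind): heat holds.
  (heat | key | ~lock): heat holds.
  (key | lock | wind): lock holds.
  (heat | key | ~lock | ~wind): heat holds.
  (key | ~lock | ~wind): ~wind holds.
All clauses satisfied.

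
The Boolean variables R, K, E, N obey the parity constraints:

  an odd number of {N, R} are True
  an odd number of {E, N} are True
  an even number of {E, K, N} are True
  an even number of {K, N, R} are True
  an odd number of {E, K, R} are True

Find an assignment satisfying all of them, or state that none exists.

R = True; K = True; E = True; N = False

{N, R}: 1 true → odd ✓
{E, N}: 1 true → odd ✓
{E, K, N}: 2 true → even ✓
{K, N, R}: 2 true → even ✓
{E, K, R}: 3 true → odd ✓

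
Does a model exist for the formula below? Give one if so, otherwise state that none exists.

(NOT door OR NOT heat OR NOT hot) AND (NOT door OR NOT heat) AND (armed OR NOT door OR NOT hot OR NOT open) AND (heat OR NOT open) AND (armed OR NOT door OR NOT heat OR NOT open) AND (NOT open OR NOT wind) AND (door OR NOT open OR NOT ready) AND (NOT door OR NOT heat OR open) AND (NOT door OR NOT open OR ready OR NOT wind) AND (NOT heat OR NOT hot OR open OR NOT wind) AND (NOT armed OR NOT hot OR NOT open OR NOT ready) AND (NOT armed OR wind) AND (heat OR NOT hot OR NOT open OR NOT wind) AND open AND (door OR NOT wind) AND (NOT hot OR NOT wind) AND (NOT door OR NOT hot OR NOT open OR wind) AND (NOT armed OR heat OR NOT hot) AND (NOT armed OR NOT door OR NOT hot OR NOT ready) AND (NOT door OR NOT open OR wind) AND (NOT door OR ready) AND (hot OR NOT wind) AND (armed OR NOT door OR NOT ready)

Unit clause (open) forces open = True.
In (heat OR NOT open) only heat is left, so heat = True.
In (NOT open OR NOT wind) only NOT wind is left, so wind = False.
In (NOT armed OR wind) only NOT armed is left, so armed = False.
In (NOT door OR NOT open OR wind) only NOT door is left, so door = False.
In (door OR NOT open OR NOT ready) only NOT ready is left, so ready = False.
Set hot = True.
All clauses satisfied.

door = False, open = True, hot = True, wind = False, heat = True, ready = False, armed = False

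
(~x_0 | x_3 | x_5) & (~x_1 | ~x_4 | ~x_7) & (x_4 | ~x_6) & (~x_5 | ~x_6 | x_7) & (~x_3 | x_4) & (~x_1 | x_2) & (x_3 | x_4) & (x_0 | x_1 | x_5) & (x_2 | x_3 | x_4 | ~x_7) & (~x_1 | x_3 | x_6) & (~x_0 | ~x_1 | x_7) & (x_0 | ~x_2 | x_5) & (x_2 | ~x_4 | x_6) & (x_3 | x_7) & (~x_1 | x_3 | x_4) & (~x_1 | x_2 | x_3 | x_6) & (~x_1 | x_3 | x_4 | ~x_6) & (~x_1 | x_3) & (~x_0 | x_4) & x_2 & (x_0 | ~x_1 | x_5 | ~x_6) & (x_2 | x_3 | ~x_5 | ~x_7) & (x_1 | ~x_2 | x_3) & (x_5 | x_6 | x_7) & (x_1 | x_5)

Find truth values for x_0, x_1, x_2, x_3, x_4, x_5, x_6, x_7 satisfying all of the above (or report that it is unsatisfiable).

Unit clause (x_2) forces x_2 = True.
Set x_0 = True.
  then (~x_0 | x_4) forces x_4 = True.
Set x_1 = False.
  then (x_1 | ~x_2 | x_3) forces x_3 = True.
  then (x_1 | x_5) forces x_5 = True.
Set x_6 = False.
Set x_7 = True.
All clauses satisfied.

x_0=T, x_1=F, x_2=T, x_3=T, x_4=T, x_5=T, x_6=F, x_7=T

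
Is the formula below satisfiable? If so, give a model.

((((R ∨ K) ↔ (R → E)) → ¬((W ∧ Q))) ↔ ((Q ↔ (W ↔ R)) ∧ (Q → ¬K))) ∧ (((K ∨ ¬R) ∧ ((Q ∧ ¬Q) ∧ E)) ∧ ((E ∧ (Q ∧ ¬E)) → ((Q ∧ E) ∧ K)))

Case Q = True: the conjunct ¬Q is False.
Case Q = False: the conjunct Q is False.
Both cases fail — unsatisfiable.

Unsatisfiable — no assignment works.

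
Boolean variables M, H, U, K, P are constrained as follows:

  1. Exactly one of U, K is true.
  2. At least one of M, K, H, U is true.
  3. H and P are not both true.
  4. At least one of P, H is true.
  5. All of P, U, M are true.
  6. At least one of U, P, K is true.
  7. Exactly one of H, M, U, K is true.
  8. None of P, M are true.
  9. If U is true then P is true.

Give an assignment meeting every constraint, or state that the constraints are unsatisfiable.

Case M = True:
  Constraint (8) is violated (M=T) — contradiction.
Case M = False:
  Constraint (5) is violated (M=F) — contradiction.
Both cases fail — unsatisfiable.

The formula is unsatisfiable.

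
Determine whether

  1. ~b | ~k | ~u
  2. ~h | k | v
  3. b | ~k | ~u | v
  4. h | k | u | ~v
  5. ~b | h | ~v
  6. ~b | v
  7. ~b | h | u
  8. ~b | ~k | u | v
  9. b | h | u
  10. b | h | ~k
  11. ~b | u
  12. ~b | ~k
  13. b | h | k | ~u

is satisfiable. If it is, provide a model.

h = True, u = True, b = False, v = True, k = False

Set h = True.
Set u = True.
Set b = False.
Try v = False:
  (~h | k | v) forces k = True.
  clause (b | ~k | ~u | v) is falsified — backtrack.
So v = True.
Set k = False.
All clauses satisfied.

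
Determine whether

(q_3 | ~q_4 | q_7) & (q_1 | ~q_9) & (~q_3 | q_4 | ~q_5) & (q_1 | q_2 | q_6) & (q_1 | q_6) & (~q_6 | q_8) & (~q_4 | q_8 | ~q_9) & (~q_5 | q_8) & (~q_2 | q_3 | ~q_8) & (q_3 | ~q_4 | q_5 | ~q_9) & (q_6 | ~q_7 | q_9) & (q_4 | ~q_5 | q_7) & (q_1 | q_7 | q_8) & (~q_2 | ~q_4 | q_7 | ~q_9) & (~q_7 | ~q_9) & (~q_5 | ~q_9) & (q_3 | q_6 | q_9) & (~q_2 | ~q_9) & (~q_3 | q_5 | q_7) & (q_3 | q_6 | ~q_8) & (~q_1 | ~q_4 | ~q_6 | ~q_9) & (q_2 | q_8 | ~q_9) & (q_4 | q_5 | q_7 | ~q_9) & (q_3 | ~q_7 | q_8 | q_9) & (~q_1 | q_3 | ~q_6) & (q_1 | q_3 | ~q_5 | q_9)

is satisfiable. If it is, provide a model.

Set q_1 = True.
Set q_2 = True.
  then (~q_2 | ~q_9) forces q_9 = False.
Try q_3 = False:
  (~q_2 | q_3 | ~q_8) forces q_8 = False.
  (~q_6 | q_8) forces q_6 = False.
  clause (q_3 | q_6 | q_9) is falsified — backtrack.
So q_3 = True.
Set q_4 = True.
Set q_5 = True.
  then (~q_5 | q_8) forces q_8 = True.
Set q_6 = True.
Set q_7 = True.
All clauses satisfied.

q_1 = True, q_2 = True, q_3 = True, q_4 = True, q_5 = True, q_6 = True, q_7 = True, q_8 = True, q_9 = False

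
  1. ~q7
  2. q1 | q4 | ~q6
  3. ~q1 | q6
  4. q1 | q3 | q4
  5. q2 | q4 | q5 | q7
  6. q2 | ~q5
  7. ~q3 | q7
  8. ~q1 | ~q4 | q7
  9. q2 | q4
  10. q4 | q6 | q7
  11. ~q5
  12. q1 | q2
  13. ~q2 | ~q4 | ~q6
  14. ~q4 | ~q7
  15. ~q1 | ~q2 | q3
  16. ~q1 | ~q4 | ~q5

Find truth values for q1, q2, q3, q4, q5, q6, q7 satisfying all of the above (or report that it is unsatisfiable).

q1=F; q2=T; q3=F; q4=T; q5=F; q6=F; q7=F

Unit clause (~q7) forces q7 = False.
In (~q3 | q7) only ~q3 is left, so q3 = False.
Unit clause (~q5) forces q5 = False.
Set q1 = False.
  then (q1 | q3 | q4) forces q4 = True.
  then (q1 | q2) forces q2 = True.
  then (~q2 | ~q4 | ~q6) forces q6 = False.
All clauses satisfied.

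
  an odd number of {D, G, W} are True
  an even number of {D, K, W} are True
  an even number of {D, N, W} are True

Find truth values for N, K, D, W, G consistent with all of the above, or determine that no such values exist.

N=F; K=F; D=F; W=F; G=T

{D, G, W}: 1 true → odd ✓
{D, K, W}: 0 true → even ✓
{D, N, W}: 0 true → even ✓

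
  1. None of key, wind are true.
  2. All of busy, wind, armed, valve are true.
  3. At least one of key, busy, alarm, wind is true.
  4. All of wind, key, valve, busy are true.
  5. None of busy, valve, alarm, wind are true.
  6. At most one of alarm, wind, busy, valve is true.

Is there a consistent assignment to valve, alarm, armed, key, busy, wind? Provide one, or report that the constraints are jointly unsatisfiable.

Case valve = True:
  Constraint (5) is violated (valve=T) — contradiction.
Case valve = False:
  Constraint (2) is violated (valve=F) — contradiction.
Both cases fail — unsatisfiable.

Unsatisfiable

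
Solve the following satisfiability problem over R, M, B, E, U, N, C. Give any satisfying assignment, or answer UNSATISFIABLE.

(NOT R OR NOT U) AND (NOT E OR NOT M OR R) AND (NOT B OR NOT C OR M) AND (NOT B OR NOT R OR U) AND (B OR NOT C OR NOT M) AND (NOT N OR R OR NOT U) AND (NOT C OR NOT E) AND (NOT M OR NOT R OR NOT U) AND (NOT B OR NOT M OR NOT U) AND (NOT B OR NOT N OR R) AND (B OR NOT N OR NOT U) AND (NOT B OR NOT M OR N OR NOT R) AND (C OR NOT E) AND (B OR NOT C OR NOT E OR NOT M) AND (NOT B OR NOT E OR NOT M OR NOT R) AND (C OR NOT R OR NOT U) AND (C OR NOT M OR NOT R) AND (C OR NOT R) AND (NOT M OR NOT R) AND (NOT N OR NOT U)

R = False, M = False, B = True, E = False, U = True, N = False, C = False

Set R = False.
Set M = False.
Set B = True.
  then (NOT B OR NOT C OR M) forces C = False.
  then (NOT B OR NOT N OR R) forces N = False.
  then (C OR NOT E) forces E = False.
Set U = True.
All clauses satisfied.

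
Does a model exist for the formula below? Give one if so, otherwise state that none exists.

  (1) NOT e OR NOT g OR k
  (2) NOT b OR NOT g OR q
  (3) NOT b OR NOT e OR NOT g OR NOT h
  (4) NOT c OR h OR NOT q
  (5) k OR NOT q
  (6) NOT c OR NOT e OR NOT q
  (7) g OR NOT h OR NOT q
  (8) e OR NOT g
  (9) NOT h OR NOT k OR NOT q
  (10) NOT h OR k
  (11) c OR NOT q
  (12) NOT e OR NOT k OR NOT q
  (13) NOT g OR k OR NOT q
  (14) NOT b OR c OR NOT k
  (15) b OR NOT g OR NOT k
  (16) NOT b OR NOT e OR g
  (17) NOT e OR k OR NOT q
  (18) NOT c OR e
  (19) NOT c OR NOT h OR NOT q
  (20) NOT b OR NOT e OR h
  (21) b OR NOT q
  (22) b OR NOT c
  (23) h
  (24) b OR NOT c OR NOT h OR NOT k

g = False, c = False, q = False, k = True, e = True, h = True, b = False

Unit clause (h) forces h = True.
In (NOT h OR k) only k is left, so k = True.
In (NOT h OR NOT k OR NOT q) only NOT q is left, so q = False.
Try g = True:
  (NOT b OR NOT g OR q) forces b = False.
  clause (b OR NOT g OR NOT k) is falsified — backtrack.
So g = False.
Set c = False.
  then (NOT b OR c OR NOT k) forces b = False.
Set e = True.
All clauses satisfied.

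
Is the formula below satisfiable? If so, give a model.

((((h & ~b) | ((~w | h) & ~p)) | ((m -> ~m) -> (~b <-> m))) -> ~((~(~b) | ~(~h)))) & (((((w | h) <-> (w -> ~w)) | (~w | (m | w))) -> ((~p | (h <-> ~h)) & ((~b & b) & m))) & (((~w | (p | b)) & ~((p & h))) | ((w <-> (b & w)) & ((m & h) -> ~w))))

UNSATISFIABLE

The conjunct (((w | h) <-> (w -> ~w)) | (~w | (m | w))) -> ((~p | (h <-> ~h)) & ((~b & b) & m)) is unsatisfiable on its own:
  m = True: simplifies to (~p | (h <-> ~h)) & (~b & b).
    b = True: the conjunct ~b is False.
    b = False: the conjunct b is False.
  m = False: simplifies to ~((((w | h) <-> (w -> ~w)) | (~w | w))).
    w = True: this becomes ~((False | True)) = False.
    w = False: this becomes ~((h | True)) = False.
So the whole conjunction is unsatisfiable.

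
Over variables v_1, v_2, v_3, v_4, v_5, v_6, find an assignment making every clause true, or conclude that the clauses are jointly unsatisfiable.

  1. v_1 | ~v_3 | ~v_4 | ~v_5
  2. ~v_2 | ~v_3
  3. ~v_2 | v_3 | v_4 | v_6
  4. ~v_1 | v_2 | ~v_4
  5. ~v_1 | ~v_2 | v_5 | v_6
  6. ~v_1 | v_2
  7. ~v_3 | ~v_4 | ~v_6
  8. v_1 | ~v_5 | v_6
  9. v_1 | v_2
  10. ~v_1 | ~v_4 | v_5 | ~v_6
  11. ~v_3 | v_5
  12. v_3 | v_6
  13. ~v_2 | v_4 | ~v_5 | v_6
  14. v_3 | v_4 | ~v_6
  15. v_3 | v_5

v_1: True, v_2: True, v_3: False, v_4: True, v_5: True, v_6: True

Set v_1 = True.
  then (~v_1 | v_2) forces v_2 = True.
  then (~v_2 | ~v_3) forces v_3 = False.
  then (v_3 | v_6) forces v_6 = True.
  then (v_3 | v_4 | ~v_6) forces v_4 = True.
  then (v_3 | v_5) forces v_5 = True.
All clauses satisfied.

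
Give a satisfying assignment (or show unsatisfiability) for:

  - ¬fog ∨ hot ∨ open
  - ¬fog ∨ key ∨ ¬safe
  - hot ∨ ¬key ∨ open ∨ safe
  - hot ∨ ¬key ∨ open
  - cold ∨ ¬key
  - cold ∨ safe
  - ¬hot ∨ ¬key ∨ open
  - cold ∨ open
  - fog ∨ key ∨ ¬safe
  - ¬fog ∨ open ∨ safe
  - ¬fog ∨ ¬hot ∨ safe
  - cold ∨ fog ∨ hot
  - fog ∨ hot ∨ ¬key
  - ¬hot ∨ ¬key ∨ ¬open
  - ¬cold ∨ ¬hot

open=T; safe=F; key=F; fog=T; cold=T; hot=F

Set open = True.
Set safe = False.
  then (cold ∨ safe) forces cold = True.
  then (¬cold ∨ ¬hot) forces hot = False.
Set key = False.
Set fog = True.
All clauses satisfied.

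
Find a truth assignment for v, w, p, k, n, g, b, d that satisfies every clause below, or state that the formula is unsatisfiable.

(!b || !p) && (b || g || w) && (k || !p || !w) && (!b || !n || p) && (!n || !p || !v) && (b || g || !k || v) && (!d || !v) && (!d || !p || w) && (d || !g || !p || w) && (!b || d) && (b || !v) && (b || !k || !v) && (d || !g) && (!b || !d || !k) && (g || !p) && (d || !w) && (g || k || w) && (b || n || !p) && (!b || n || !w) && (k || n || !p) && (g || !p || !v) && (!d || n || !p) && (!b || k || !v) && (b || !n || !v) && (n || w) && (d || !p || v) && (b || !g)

v: False, w: True, p: False, k: False, n: False, g: False, b: False, d: True

Try v = True:
  (!d || !v) forces d = False.
  (!b || d) forces b = False.
  clause (b || !v) is falsified — backtrack.
So v = False.
Set w = True.
  then (d || !w) forces d = True.
Set p = False.
Set k = False.
Set n = False.
  then (!b || n || !w) forces b = False.
  then (b || !g) forces g = False.
All clauses satisfied.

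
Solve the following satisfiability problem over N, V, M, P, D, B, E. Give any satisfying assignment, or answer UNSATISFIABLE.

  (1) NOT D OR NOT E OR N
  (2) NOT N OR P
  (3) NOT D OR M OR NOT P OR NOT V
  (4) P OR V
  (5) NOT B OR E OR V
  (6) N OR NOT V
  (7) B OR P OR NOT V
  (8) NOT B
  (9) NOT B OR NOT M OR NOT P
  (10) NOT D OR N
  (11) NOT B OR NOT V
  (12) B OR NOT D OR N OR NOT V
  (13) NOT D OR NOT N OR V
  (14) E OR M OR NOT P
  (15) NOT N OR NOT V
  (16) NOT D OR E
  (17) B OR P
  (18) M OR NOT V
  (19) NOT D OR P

N = True, V = False, M = True, P = True, D = False, B = False, E = False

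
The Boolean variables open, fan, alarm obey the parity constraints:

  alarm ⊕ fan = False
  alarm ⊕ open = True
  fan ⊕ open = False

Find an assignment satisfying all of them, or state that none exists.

Unsatisfiable — no assignment works.

Adding constraints 1, 2, 3 mod 2: every variable appears an even number of times on the left, so the left side is 0.
But the right sides sum to 1 (mod 2). 0 ≠ 1 — the system is inconsistent.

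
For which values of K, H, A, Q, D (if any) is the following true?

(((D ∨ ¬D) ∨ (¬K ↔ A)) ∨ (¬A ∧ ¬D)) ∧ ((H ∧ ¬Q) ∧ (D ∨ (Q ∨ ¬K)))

K = False, H = True, A = True, Q = False, D = False

  ((D ∨ ¬D) ∨ (¬K ↔ A)) ∨ (¬A ∧ ¬D) = True
    (D ∨ ¬D) ∨ (¬K ↔ A) = True
      D ∨ ¬D = True
        ¬D = True
      ¬K ↔ A = True
        ¬K = True
    ¬A ∧ ¬D = False
      ¬A = False
      ¬D = True
  (H ∧ ¬Q) ∧ (D ∨ (Q ∨ ¬K)) = True
    H ∧ ¬Q = True
      ¬Q = True
    D ∨ (Q ∨ ¬K) = True
      Q ∨ ¬K = True
        ¬K = True
Both conjuncts True, so the formula holds.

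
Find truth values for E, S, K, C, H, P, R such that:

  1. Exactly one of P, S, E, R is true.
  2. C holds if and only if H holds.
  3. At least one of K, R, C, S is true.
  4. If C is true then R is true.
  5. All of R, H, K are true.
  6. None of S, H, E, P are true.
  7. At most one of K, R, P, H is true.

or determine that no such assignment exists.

Unsatisfiable

Case H = True:
  Constraint (6) is violated (H=T) — contradiction.
Case H = False:
  Constraint (5) is violated (H=F) — contradiction.
Both cases fail — unsatisfiable.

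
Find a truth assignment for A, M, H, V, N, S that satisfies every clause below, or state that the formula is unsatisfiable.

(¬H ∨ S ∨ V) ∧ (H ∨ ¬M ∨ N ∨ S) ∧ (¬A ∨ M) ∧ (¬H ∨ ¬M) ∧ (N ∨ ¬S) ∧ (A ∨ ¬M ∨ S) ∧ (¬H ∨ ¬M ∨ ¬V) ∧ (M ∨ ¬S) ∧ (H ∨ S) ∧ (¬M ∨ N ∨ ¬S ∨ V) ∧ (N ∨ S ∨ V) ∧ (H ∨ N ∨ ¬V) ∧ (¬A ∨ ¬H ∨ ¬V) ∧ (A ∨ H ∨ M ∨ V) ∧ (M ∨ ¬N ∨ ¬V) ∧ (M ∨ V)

A: True, M: True, H: False, V: True, N: True, S: True

Set A = True.
  then (¬A ∨ M) forces M = True.
  then (¬H ∨ ¬M) forces H = False.
  then (H ∨ S) forces S = True.
  then (N ∨ ¬S) forces N = True.
Set V = True.
All clauses satisfied.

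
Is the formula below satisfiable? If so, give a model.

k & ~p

k: True; p: False

  ~p = True
Both conjuncts True, so the formula holds.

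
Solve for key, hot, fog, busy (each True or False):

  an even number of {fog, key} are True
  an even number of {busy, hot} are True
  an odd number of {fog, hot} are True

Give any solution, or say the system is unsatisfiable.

key = False, hot = True, fog = False, busy = True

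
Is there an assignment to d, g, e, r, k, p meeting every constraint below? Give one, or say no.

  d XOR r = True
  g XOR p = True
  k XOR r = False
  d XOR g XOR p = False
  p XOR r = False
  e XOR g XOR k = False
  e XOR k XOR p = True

d = True; g = True; e = True; r = False; k = False; p = False

d XOR r = T XOR F = True ✓
g XOR p = T XOR F = True ✓
k XOR r = F XOR F = False ✓
d XOR g XOR p = T XOR T XOR F = False ✓
p XOR r = F XOR F = False ✓
e XOR g XOR k = T XOR T XOR F = False ✓
e XOR k XOR p = T XOR F XOR F = True ✓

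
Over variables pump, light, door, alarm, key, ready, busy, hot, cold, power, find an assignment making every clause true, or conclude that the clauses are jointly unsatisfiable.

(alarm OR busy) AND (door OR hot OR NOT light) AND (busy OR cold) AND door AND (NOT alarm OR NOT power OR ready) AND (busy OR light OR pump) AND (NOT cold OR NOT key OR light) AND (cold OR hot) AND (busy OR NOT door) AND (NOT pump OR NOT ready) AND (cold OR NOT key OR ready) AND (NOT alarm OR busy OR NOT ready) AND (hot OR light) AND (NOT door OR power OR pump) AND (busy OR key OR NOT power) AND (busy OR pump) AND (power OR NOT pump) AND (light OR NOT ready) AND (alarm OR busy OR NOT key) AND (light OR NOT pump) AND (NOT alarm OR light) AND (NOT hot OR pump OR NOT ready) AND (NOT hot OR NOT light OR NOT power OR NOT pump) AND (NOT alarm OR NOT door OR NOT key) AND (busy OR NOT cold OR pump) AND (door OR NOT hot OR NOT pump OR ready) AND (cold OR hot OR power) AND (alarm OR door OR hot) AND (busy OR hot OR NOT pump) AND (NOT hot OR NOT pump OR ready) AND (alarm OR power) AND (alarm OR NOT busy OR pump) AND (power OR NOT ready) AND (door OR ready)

pump=T, light=T, door=T, alarm=F, key=T, ready=F, busy=T, hot=F, cold=T, power=T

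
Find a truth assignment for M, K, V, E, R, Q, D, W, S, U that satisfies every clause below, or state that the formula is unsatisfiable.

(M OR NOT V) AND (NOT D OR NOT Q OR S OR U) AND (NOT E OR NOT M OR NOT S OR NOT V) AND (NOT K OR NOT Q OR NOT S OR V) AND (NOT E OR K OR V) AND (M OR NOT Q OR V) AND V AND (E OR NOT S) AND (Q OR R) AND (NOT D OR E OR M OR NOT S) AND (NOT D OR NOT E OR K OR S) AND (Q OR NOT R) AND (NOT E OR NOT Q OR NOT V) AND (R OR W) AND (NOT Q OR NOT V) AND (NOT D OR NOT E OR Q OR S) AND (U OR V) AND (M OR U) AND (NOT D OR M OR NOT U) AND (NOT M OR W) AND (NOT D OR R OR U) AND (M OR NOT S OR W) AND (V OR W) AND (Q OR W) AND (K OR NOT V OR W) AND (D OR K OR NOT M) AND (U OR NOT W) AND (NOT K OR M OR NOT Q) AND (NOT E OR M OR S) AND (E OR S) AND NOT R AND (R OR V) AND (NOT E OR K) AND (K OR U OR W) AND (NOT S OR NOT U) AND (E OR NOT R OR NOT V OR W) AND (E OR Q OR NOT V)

Case V = True:
  (M OR NOT V) forces M = True.
  (NOT Q OR NOT V) forces Q = False.
  (Q OR R) forces R = True.
  Clause (Q OR NOT R) is falsified — contradiction.
Case V = False:
  Clause (V) is falsified — contradiction.
Both cases fail, so the formula is unsatisfiable.

The formula is unsatisfiable.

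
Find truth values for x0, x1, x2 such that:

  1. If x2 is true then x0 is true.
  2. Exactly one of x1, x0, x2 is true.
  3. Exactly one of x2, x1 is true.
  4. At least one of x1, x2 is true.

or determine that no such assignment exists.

x0 = False, x1 = True, x2 = False

  (1) x2=F ⇒ x0: vacuous ✓
  (2) {x1, x0, x2}: 1 true — exactly one ✓
  (3) {x2, x1}: 1 true — exactly one ✓
  (4) {x1, x2}: 1 true — at least one ✓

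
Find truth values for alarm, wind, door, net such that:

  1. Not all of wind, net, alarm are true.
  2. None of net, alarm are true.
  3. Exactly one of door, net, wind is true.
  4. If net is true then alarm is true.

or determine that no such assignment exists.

alarm=F, wind=F, door=T, net=F

  (1) {wind, net, alarm}: 0/3 true — not all ✓
  (2) {net, alarm}: 0 true — none ✓
  (3) {door, net, wind}: 1 true — exactly one ✓
  (4) net=F ⇒ alarm: vacuous ✓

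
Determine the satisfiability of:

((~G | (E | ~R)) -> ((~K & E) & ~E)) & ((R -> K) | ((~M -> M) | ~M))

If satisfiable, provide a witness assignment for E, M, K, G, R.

E: False; M: True; K: False; G: True; R: True

  (~G | (E | ~R)) -> ((~K & E) & ~E) = True
    ~G | (E | ~R) = False
      ~G = False
      E | ~R = False
        ~R = False
    (~K & E) & ~E = False
      ~K & E = False
        ~K = True
      ~E = True
  (R -> K) | ((~M -> M) | ~M) = True
    R -> K = False
    (~M -> M) | ~M = True
      ~M -> M = True
        ~M = False
      ~M = False
Both conjuncts True, so the formula holds.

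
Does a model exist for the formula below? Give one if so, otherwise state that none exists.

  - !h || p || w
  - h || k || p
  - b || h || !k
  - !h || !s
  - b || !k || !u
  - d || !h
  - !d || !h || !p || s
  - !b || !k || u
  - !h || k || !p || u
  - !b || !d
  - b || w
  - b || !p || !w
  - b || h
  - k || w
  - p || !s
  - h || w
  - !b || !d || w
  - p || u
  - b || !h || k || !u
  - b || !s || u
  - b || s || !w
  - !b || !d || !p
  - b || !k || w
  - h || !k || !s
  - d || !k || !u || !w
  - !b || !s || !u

Set u = False.
  then (p || u) forces p = True.
Set s = True.
  then (!h || !s) forces h = False.
  then (b || h) forces b = True.
  then (h || w) forces w = True.
  then (!b || !d || !p) forces d = False.
  then (h || !k || !s) forces k = False.
All clauses satisfied.

u=F, s=T, w=T, p=T, h=F, d=F, b=T, k=F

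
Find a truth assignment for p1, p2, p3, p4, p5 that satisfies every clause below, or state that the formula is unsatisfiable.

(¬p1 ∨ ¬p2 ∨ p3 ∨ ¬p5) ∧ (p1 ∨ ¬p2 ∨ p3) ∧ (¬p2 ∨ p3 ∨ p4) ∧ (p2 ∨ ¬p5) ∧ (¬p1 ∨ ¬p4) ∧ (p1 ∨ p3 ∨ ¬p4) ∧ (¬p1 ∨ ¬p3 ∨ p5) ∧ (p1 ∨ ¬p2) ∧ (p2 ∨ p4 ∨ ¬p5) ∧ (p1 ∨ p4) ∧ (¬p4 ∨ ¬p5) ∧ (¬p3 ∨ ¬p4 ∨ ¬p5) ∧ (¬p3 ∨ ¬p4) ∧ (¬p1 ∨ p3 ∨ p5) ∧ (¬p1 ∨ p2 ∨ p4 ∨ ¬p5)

p1: True, p2: True, p3: True, p4: False, p5: True

Try p1 = False:
  (p1 ∨ ¬p2) forces p2 = False.
  (p2 ∨ ¬p5) forces p5 = False.
  (p1 ∨ p4) forces p4 = True.
  (p1 ∨ p3 ∨ ¬p4) forces p3 = True.
  clause (¬p3 ∨ ¬p4) is falsified — backtrack.
So p1 = True.
  then (¬p1 ∨ ¬p4) forces p4 = False.
Try p2 = False:
  (p2 ∨ ¬p5) forces p5 = False.
  (¬p1 ∨ ¬p3 ∨ p5) forces p3 = False.
  clause (¬p1 ∨ p3 ∨ p5) is falsified — backtrack.
So p2 = True.
  then (¬p2 ∨ p3 ∨ p4) forces p3 = True.
  then (¬p1 ∨ ¬p3 ∨ p5) forces p5 = True.
All clauses satisfied.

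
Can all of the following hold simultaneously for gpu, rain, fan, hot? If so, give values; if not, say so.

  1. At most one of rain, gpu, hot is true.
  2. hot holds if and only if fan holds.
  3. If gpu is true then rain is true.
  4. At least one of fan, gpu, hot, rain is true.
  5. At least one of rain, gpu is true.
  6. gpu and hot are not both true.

gpu = False, rain = True, fan = False, hot = False

  (1) {rain, gpu, hot}: 1 true — at most one ✓
  (2) hot=F, fan=F — same ✓
  (3) gpu=F ⇒ rain: vacuous ✓
  (4) {fan, gpu, hot, rain}: 1 true — at least one ✓
  (5) {rain, gpu}: 1 true — at least one ✓
  (6) gpu=F, hot=F — not both ✓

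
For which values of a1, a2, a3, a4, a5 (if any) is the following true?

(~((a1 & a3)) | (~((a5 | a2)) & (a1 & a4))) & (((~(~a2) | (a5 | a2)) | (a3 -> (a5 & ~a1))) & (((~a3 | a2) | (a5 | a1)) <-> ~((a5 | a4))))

a1: True, a2: False, a3: False, a4: False, a5: False

  ~((a1 & a3)) | (~((a5 | a2)) & (a1 & a4)) = True
    ~((a1 & a3)) = True
      a1 & a3 = False
    ~((a5 | a2)) & (a1 & a4) = False
      ~((a5 | a2)) = True
        a5 | a2 = False
      a1 & a4 = False
  ((~(~a2) | (a5 | a2)) | (a3 -> (a5 & ~a1))) & (((~a3 | a2) | (a5 | a1)) <-> ~((a5 | a4))) = True
    (~(~a2) | (a5 | a2)) | (a3 -> (a5 & ~a1)) = True
      ~(~a2) | (a5 | a2) = False
        ~(~a2) = False
          ~a2 = True
        a5 | a2 = False
      a3 -> (a5 & ~a1) = True
        a5 & ~a1 = False
          ~a1 = False
    ((~a3 | a2) | (a5 | a1)) <-> ~((a5 | a4)) = True
      (~a3 | a2) | (a5 | a1) = True
        ~a3 | a2 = True
          ~a3 = True
        a5 | a1 = True
      ~((a5 | a4)) = True
        a5 | a4 = False
Both conjuncts True, so the formula holds.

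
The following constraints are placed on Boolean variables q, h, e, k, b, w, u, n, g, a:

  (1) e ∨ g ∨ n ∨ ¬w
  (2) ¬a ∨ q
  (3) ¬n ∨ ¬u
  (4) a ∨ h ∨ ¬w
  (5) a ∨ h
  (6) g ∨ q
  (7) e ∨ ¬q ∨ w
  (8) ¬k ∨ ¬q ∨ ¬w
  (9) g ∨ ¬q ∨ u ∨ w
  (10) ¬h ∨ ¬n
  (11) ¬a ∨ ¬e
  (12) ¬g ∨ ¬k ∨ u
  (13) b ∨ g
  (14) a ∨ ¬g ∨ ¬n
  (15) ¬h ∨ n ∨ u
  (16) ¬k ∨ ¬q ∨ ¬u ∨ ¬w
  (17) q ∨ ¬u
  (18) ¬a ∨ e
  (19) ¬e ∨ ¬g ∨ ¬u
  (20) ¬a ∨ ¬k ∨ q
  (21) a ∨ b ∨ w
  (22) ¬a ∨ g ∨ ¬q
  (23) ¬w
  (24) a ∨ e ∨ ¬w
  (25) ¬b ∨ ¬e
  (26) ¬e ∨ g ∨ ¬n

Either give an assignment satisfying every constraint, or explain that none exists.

Case a = True:
  (¬a ∨ q) forces q = True.
  (¬a ∨ ¬e) forces e = False.
  Clause (¬a ∨ e) is falsified — contradiction.
Case a = False:
  (a ∨ h) forces h = True.
  (¬h ∨ ¬n) forces n = False.
  (¬h ∨ n ∨ u) forces u = True.
  (q ∨ ¬u) forces q = True.
  (¬w) forces w = False.
  (e ∨ ¬q ∨ w) forces e = True.
  (¬e ∨ ¬g ∨ ¬u) forces g = False.
  (b ∨ g) forces b = True.
  Clause (¬b ∨ ¬e) is falsified — contradiction.
Both cases fail, so the formula is unsatisfiable.

The formula is unsatisfiable.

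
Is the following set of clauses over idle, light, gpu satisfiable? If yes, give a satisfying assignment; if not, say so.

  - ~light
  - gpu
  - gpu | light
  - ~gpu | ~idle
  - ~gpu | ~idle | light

idle=F; light=F; gpu=T

Unit clause (~light) forces light = False.
Unit clause (gpu) forces gpu = True.
In (~gpu | ~idle) only ~idle is left, so idle = False.
All clauses satisfied.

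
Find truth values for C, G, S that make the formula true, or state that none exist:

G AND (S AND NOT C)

C=F; G=T; S=T

  S AND NOT C = True
    NOT C = True
Both conjuncts True, so the formula holds.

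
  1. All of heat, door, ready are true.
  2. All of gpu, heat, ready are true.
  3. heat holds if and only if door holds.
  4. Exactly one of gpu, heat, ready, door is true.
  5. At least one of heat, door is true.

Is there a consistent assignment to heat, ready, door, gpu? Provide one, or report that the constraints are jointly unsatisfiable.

UNSATISFIABLE

Case heat = True:
  (1) forces door = True.
  Constraint (4) is violated (heat=T, door=T) — contradiction.
Case heat = False:
  Constraint (1) is violated (heat=F) — contradiction.
Both cases fail — unsatisfiable.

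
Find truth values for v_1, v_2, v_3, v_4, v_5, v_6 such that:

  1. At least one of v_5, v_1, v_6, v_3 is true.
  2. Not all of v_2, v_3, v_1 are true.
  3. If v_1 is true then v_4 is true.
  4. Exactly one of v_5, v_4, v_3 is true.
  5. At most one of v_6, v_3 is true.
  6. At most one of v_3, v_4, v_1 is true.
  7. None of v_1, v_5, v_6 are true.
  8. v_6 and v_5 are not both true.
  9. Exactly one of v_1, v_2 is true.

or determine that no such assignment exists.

v_1=F, v_2=T, v_3=T, v_4=F, v_5=F, v_6=F

  (1) {v_5, v_1, v_6, v_3}: 1 true — at least one ✓
  (2) {v_2, v_3, v_1}: 2/3 true — not all ✓
  (3) v_1=F ⇒ v_4: vacuous ✓
  (4) {v_5, v_4, v_3}: 1 true — exactly one ✓
  (5) {v_6, v_3}: 1 true — at most one ✓
  (6) {v_3, v_4, v_1}: 1 true — at most one ✓
  (7) {v_1, v_5, v_6}: 0 true — none ✓
  (8) v_6=F, v_5=F — not both ✓
  (9) {v_1, v_2}: 1 true — exactly one ✓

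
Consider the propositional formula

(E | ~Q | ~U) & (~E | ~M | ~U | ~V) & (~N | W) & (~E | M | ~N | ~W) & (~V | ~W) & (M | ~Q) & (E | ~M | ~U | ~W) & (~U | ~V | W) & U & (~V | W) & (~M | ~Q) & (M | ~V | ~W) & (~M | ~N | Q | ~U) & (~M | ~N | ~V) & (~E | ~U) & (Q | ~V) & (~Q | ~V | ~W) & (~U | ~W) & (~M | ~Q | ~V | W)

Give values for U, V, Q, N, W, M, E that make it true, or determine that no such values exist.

Unit clause (U) forces U = True.
In (~E | ~U) only ~E is left, so E = False.
In (~U | ~W) only ~W is left, so W = False.
In (E | ~Q | ~U) only ~Q is left, so Q = False.
In (~N | W) only ~N is left, so N = False.
In (~U | ~V | W) only ~V is left, so V = False.
Set M = True.
All clauses satisfied.

U=T, V=F, Q=F, N=F, W=F, M=T, E=F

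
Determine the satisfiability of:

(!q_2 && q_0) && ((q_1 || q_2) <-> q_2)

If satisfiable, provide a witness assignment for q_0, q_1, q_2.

q_0 = True, q_1 = False, q_2 = False

  !q_2 && q_0 = True
    !q_2 = True
  (q_1 || q_2) <-> q_2 = True
    q_1 || q_2 = False
Both conjuncts True, so the formula holds.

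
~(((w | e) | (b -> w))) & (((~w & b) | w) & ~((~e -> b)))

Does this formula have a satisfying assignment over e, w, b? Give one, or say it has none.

Case b = True: the conjunct ~((~e -> b)) becomes ~((~e -> True)) = False.
Case b = False: the conjunct ~(((w | e) | (b -> w))) becomes ~(((w | e) | True)) = False.
Both cases fail — unsatisfiable.

No satisfying assignment exists.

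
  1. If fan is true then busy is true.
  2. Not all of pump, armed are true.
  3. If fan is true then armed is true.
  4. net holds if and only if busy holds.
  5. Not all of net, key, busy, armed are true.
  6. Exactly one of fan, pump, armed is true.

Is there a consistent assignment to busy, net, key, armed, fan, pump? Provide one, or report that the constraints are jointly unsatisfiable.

busy = True, net = True, key = False, armed = True, fan = False, pump = False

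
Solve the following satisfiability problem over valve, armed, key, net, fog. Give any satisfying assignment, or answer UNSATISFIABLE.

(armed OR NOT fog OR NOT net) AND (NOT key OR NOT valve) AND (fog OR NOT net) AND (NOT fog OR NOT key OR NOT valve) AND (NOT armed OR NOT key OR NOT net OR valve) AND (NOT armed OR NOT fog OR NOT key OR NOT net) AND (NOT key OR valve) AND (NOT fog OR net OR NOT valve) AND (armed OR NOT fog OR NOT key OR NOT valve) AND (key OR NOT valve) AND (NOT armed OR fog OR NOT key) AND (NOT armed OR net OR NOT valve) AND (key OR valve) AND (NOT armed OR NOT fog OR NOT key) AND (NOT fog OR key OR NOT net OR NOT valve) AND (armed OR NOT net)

Case valve = True:
  (NOT key OR NOT valve) forces key = False.
  Clause (key OR NOT valve) is falsified — contradiction.
Case valve = False:
  (NOT key OR valve) forces key = False.
  Clause (key OR valve) is falsified — contradiction.
Both cases fail, so the formula is unsatisfiable.

The formula is unsatisfiable.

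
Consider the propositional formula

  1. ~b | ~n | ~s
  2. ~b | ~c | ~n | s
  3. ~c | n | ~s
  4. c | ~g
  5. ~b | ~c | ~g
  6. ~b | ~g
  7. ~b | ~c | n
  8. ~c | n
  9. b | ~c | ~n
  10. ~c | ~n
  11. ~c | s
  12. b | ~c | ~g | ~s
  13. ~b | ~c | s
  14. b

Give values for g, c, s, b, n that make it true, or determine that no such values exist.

g: False; c: False; s: False; b: True; n: False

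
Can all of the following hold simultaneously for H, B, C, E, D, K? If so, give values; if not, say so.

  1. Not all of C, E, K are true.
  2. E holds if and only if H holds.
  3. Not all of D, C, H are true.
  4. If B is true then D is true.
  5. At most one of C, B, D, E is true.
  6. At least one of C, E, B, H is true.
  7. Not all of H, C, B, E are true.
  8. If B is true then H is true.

H = False; B = False; C = True; E = False; D = False; K = True

  (1) {C, E, K}: 2/3 true — not all ✓
  (2) E=F, H=F — same ✓
  (3) {D, C, H}: 1/3 true — not all ✓
  (4) B=F ⇒ D: vacuous ✓
  (5) {C, B, D, E}: 1 true — at most one ✓
  (6) {C, E, B, H}: 1 true — at least one ✓
  (7) {H, C, B, E}: 1/4 true — not all ✓
  (8) B=F ⇒ H: vacuous ✓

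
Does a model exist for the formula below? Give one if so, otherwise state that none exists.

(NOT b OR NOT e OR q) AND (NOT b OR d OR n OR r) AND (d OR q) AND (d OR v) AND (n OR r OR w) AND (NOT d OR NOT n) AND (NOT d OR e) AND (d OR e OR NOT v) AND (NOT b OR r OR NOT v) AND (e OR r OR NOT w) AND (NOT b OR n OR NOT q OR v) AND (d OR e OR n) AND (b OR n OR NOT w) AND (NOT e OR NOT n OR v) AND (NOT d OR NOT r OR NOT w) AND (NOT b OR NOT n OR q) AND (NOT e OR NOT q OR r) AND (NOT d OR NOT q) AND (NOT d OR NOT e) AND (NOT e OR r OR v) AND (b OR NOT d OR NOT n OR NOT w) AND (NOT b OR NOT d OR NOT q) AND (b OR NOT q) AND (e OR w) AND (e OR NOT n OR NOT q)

b = True; q = True; n = False; d = False; r = True; v = True; w = True; e = True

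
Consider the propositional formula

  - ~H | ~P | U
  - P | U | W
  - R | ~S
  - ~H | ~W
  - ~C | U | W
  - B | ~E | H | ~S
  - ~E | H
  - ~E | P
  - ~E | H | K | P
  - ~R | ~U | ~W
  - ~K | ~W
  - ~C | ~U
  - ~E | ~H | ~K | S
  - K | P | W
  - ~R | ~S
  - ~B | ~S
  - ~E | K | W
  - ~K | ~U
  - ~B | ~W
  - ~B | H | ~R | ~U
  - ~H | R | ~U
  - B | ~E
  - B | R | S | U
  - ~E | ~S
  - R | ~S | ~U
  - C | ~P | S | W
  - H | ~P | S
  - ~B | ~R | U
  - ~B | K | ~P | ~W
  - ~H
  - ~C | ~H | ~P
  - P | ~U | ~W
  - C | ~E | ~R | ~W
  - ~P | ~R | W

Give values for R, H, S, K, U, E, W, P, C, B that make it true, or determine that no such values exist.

Unit clause (~H) forces H = False.
In (~E | H) only ~E is left, so E = False.
Set R = True.
  then (~R | ~S) forces S = False.
  then (H | ~P | S) forces P = False.
Try K = True:
  (~K | ~W) forces W = False.
  (P | U | W) forces U = True.
  clause (~K | ~U) is falsified — backtrack.
So K = False.
  then (K | P | W) forces W = True.
  then (~B | ~W) forces B = False.
  then (P | ~U | ~W) forces U = False.
Set C = False.
All clauses satisfied.

R = True, H = False, S = False, K = False, U = False, E = False, W = True, P = False, C = False, B = False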